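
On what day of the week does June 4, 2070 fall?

Wednesday

Doomsday rule: the anchor day for the 2000s is Tuesday. For year 70: 70÷12 = 5 r 10, and 10÷4 = 2, so 5+10+2 = 17.
Tuesday + 17 ≡ Friday — that's 2070's doomsday.
In June the doomsday date is Jun 6.
Jun 4 is 2 days before Jun 6; 2 mod 7 = 2, so Friday − 2 = Wednesday.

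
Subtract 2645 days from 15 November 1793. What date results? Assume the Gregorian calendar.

August 19, 1786

−365 (one year) → Nov 15, 1792 (2280 left).
−366 (one year; includes Feb 29, 1792) → Nov 15, 1791 (1914 left).
−365 (one year) → Nov 15, 1790 (1549 left).
−365 (one year) → Nov 15, 1789 (1184 left).
−365 (one year) → Nov 15, 1788 (819 left).
−366 (one year; includes Feb 29, 1788) → Nov 15, 1787 (453 left).
−365 (one year) → Nov 15, 1786 (88 left).
−15 → Oct 31, 1786 (end of Oct, 31 days; 73 left).
−31 → Sep 30, 1786 (end of Sep, 30 days; 42 left).
−30 → Aug 31, 1786 (end of Aug, 31 days; 12 left).
−12 → Aug 19, 1786.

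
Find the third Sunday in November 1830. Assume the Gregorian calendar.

November 1, 1830 is a Monday.
The first Sunday is therefore November 7 (6 days later).
The third Sunday is 7 + 2×7 = November 21.

November 21, 1830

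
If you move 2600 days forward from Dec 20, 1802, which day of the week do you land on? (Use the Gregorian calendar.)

Thursday

First find the weekday of Dec 20, 1802. Doomsday rule: the anchor day for the 1800s is Friday. For year 02: 2÷12 = 0 r 2, and 2÷4 = 0, so 0+2+0 = 2.
Friday + 2 ≡ Sunday — that's 1802's doomsday.
In December the doomsday date is Dec 12.
Dec 20 is 8 days after Dec 12; 8 mod 7 = 1, so Sunday + 1 = Monday.
2600 mod 7 = 3, so 2600 days after a Monday is Monday + 3 = Thursday.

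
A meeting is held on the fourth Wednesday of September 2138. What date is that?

September 1, 2138 is a Monday.
The first Wednesday is therefore September 3 (2 days later).
The fourth Wednesday is 3 + 3×7 = September 24.

September 24, 2138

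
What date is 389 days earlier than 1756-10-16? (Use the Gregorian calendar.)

−16 → Sep 30, 1756 (end of Sep, 30 days; 373 left).
−30 → Aug 31, 1756 (end of Aug, 31 days; 343 left).
−31 → Jul 31, 1756 (end of Jul, 31 days; 312 left).
−31 → Jun 30, 1756 (end of Jun, 30 days; 281 left).
−30 → May 31, 1756 (end of May, 31 days; 251 left).
−31 → Apr 30, 1756 (end of Apr, 30 days; 220 left).
−30 → Mar 31, 1756 (end of Mar, 31 days; 190 left).
−31 → Feb 29, 1756 (end of Feb, 29 days; 159 left).
−29 → Jan 31, 1756 (end of Jan, 31 days; 130 left).
−31 → Dec 31, 1755 (end of Dec, 31 days; 99 left).
−31 → Nov 30, 1755 (end of Nov, 30 days; 68 left).
−30 → Oct 31, 1755 (end of Oct, 31 days; 38 left).
−31 → Sep 30, 1755 (end of Sep, 30 days; 7 left).
−7 → Sep 23, 1755.

September 23, 1755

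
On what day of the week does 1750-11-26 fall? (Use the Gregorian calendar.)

Thursday

Doomsday rule: the anchor day for the 1700s is Sunday. For year 50: 50÷12 = 4 r 2, and 2÷4 = 0, so 4+2+0 = 6.
Sunday + 6 ≡ Saturday — that's 1750's doomsday.
In November the doomsday date is Nov 7.
Nov 26 is 19 days after Nov 7; 19 mod 7 = 5, so Saturday + 5 = Thursday.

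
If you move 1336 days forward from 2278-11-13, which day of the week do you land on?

Nov 13, 2278 is a Wednesday.
1336 mod 7 = 6, so 1336 days after a Wednesday is Wednesday + 6 = Tuesday.

Tuesday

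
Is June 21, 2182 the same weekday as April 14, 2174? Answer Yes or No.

No

From Apr 14, 2174 to Jun 21, 2182 is 2990 days.
2990 mod 7 = 1, so they are different weekdays.
(Apr 14, 2174 is a Thursday; Jun 21, 2182 is a Friday.)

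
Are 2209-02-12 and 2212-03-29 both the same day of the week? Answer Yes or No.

Yes

From Feb 12, 2209 to Mar 29, 2212 is 1141 days.
1141 mod 7 = 0, so they are the same weekday.
(Feb 12, 2209 is a Sunday; Mar 29, 2212 is a Sunday.)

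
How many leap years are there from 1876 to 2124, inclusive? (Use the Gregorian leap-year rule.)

61

Multiples of 4 in [1876,2124]: 63.
Of those, multiples of 100: 3 (not leap unless ÷400).
Multiples of 400: 1.
Leap years = 63 − 3 + 1 = 61.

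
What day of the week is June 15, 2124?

Doomsday rule: the anchor day for the 2100s is Sunday. For year 24: 24÷12 = 2 r 0, and 0÷4 = 0, so 2+0+0 = 2.
Sunday + 2 ≡ Tuesday — that's 2124's doomsday.
In June the doomsday date is Jun 6.
Jun 15 is 9 days after Jun 6; 9 mod 7 = 2, so Tuesday + 2 = Thursday.

Thursday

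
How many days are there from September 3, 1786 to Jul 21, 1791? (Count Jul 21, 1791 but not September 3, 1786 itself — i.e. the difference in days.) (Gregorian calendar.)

Sep 3, 1786 → Sep 3, 1787: 365 days.
Sep 3, 1787 → Sep 3, 1788: 366 days (Feb 29, 1788 is in that span).
Sep 3, 1788 → Sep 3, 1789: 365 days.
Sep 3, 1789 → Sep 3, 1790: 365 days.
Sep 3, 1790 → Oct 3, 1790: 30 days (September has 30).
Oct 3, 1790 → Nov 3, 1790: 31 days (October has 31).
Nov 3, 1790 → Dec 3, 1790: 30 days (November has 30).
Dec 3, 1790 → Jan 3, 1791: 31 days (December has 31).
Jan 3, 1791 → Feb 3, 1791: 31 days (January has 31).
Feb 3, 1791 → Mar 3, 1791: 28 days (February has 28).
Mar 3, 1791 → Apr 3, 1791: 31 days (March has 31).
Apr 3, 1791 → May 3, 1791: 30 days (April has 30).
May 3, 1791 → Jun 3, 1791: 31 days (May has 31).
Jun 3, 1791 → Jul 3, 1791: 30 days (June has 30).
Jul 3, 1791 → Jul 21, 1791: 18 days.
Total: 1782 days.

1782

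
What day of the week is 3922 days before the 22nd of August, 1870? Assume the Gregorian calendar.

Aug 22, 1870 is a Monday.
3922 mod 7 = 2, so 3922 days before a Monday is Monday − 2 = Saturday.

Saturday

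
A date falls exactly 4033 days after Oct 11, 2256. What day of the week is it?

Sunday

First find the weekday of Oct 11, 2256. Doomsday rule: the anchor day for the 2200s is Friday. For year 56: 56÷12 = 4 r 8, and 8÷4 = 2, so 4+8+2 = 14.
Friday + 14 ≡ Friday — that's 2256's doomsday.
In October the doomsday date is Oct 10.
Oct 11 is 1 day after Oct 10; 1 mod 7 = 1, so Friday + 1 = Saturday.
4033 mod 7 = 1, so 4033 days after a Saturday is Saturday + 1 = Sunday.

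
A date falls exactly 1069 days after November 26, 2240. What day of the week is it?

Tuesday

Nov 26, 2240 is a Thursday.
1069 mod 7 = 5, so 1069 days after a Thursday is Thursday + 5 = Tuesday.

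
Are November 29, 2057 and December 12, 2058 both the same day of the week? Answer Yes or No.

From Nov 29, 2057 to Dec 12, 2058 is 378 days.
378 mod 7 = 0, so they are the same weekday.
(Nov 29, 2057 is a Thursday; Dec 12, 2058 is a Thursday.)

Yes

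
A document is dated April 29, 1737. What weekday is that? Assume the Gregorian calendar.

Monday

Doomsday rule: the anchor day for the 1700s is Sunday. For year 37: 37÷12 = 3 r 1, and 1÷4 = 0, so 3+1+0 = 4.
Sunday + 4 ≡ Thursday — that's 1737's doomsday.
In April the doomsday date is Apr 4.
Apr 29 is 25 days after Apr 4; 25 mod 7 = 4, so Thursday + 4 = Monday.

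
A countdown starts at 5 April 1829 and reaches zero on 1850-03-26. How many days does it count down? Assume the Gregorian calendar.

7660

Apr 5, 1829 → Apr 5, 1830: 365 days.
Apr 5, 1830 → Apr 5, 1831: 365 days.
Apr 5, 1831 → Apr 5, 1832: 366 days (Feb 29, 1832 is in that span).
Apr 5, 1832 → Apr 5, 1833: 365 days.
Apr 5, 1833 → Apr 5, 1834: 365 days.
Apr 5, 1834 → Apr 5, 1835: 365 days.
Apr 5, 1835 → Apr 5, 1836: 366 days (Feb 29, 1836 is in that span).
Apr 5, 1836 → Apr 5, 1837: 365 days.
Apr 5, 1837 → Apr 5, 1838: 365 days.
Apr 5, 1838 → Apr 5, 1839: 365 days.
Apr 5, 1839 → Apr 5, 1840: 366 days (Feb 29, 1840 is in that span).
Apr 5, 1840 → Apr 5, 1841: 365 days.
Apr 5, 1841 → Apr 5, 1842: 365 days.
Apr 5, 1842 → Apr 5, 1843: 365 days.
Apr 5, 1843 → Apr 5, 1844: 366 days (Feb 29, 1844 is in that span).
Apr 5, 1844 → Apr 5, 1845: 365 days.
Apr 5, 1845 → Apr 5, 1846: 365 days.
Apr 5, 1846 → Apr 5, 1847: 365 days.
Apr 5, 1847 → Apr 5, 1848: 366 days (Feb 29, 1848 is in that span).
Apr 5, 1848 → Apr 5, 1849: 365 days.
Apr 5, 1849 → May 5, 1849: 30 days (April has 30).
May 5, 1849 → Jun 5, 1849: 31 days (May has 31).
Jun 5, 1849 → Jul 5, 1849: 30 days (June has 30).
Jul 5, 1849 → Aug 5, 1849: 31 days (July has 31).
Aug 5, 1849 → Sep 5, 1849: 31 days (August has 31).
Sep 5, 1849 → Oct 5, 1849: 30 days (September has 30).
Oct 5, 1849 → Nov 5, 1849: 31 days (October has 31).
Nov 5, 1849 → Dec 5, 1849: 30 days (November has 30).
Dec 5, 1849 → Jan 5, 1850: 31 days (December has 31).
Jan 5, 1850 → Feb 5, 1850: 31 days (January has 31).
Feb 5, 1850 → Mar 5, 1850: 28 days (February has 28).
Mar 5, 1850 → Mar 26, 1850: 21 days.
Total: 7660 days.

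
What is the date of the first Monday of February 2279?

February 1, 2279 is a Saturday.
The first Monday is therefore February 3 (2 days later).

February 3, 2279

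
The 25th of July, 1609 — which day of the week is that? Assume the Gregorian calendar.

Doomsday rule: the anchor day for the 1600s is Tuesday. For year 09: 9÷12 = 0 r 9, and 9÷4 = 2, so 0+9+2 = 11.
Tuesday + 11 ≡ Saturday — that's 1609's doomsday.
In July the doomsday date is Jul 11.
Jul 25 is 14 days after Jul 11; 14 mod 7 = 0, so Saturday + 0 = Saturday.

Saturday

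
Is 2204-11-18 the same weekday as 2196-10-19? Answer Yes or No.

No

From Oct 19, 2196 to Nov 18, 2204 is 2951 days.
2951 mod 7 = 4, so they are different weekdays.
(Oct 19, 2196 is a Wednesday; Nov 18, 2204 is a Sunday.)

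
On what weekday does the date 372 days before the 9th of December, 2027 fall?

Wednesday

First find the weekday of Dec 9, 2027. Doomsday rule: the anchor day for the 2000s is Tuesday. For year 27: 27÷12 = 2 r 3, and 3÷4 = 0, so 2+3+0 = 5.
Tuesday + 5 ≡ Sunday — that's 2027's doomsday.
In December the doomsday date is Dec 12.
Dec 9 is 3 days before Dec 12; 3 mod 7 = 3, so Sunday − 3 = Thursday.
372 mod 7 = 1, so 372 days before a Thursday is Thursday − 1 = Wednesday.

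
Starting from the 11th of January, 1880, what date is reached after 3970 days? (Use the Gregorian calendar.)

+366 (one year; includes Feb 29, 1880) → Jan 11, 1881 (3604 left).
+365 (one year) → Jan 11, 1882 (3239 left).
+365 (one year) → Jan 11, 1883 (2874 left).
+365 (one year) → Jan 11, 1884 (2509 left).
+366 (one year; includes Feb 29, 1884) → Jan 11, 1885 (2143 left).
+365 (one year) → Jan 11, 1886 (1778 left).
+365 (one year) → Jan 11, 1887 (1413 left).
+365 (one year) → Jan 11, 1888 (1048 left).
+366 (one year; includes Feb 29, 1888) → Jan 11, 1889 (682 left).
+365 (one year) → Jan 11, 1890 (317 left).
Jan has 31 days: +21 → Feb 1, 1890 (296 left).
Feb has 28 days: +28 → Mar 1, 1890 (268 left).
Mar has 31 days: +31 → Apr 1, 1890 (237 left).
Apr has 30 days: +30 → May 1, 1890 (207 left).
May has 31 days: +31 → Jun 1, 1890 (176 left).
Jun has 30 days: +30 → Jul 1, 1890 (146 left).
Jul has 31 days: +31 → Aug 1, 1890 (115 left).
Aug has 31 days: +31 → Sep 1, 1890 (84 left).
Sep has 30 days: +30 → Oct 1, 1890 (54 left).
Oct has 31 days: +31 → Nov 1, 1890 (23 left).
+23 → Nov 24, 1890.

November 24, 1890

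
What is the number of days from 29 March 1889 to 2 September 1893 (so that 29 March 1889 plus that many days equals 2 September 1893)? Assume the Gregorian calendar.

Mar 29, 1889 → Mar 29, 1890: 365 days.
Mar 29, 1890 → Mar 29, 1891: 365 days.
Mar 29, 1891 → Mar 29, 1892: 366 days (Feb 29, 1892 is in that span).
Mar 29, 1892 → Mar 29, 1893: 365 days.
Mar 29, 1893 → Apr 29, 1893: 31 days (March has 31).
Apr 29, 1893 → May 29, 1893: 30 days (April has 30).
May 29, 1893 → Jun 29, 1893: 31 days (May has 31).
Jun 29, 1893 → Jul 29, 1893: 30 days (June has 30).
Jul 29, 1893 → Aug 29, 1893: 31 days (July has 31).
Aug 29, 1893 → Sep 2, 1893: 4 days.
Total: 1618 days.

1618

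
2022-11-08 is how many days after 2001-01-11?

7971

Jan 11, 2001 → Jan 11, 2002: 365 days.
Jan 11, 2002 → Jan 11, 2003: 365 days.
Jan 11, 2003 → Jan 11, 2004: 365 days.
Jan 11, 2004 → Jan 11, 2005: 366 days (Feb 29, 2004 is in that span).
Jan 11, 2005 → Jan 11, 2006: 365 days.
Jan 11, 2006 → Jan 11, 2007: 365 days.
Jan 11, 2007 → Jan 11, 2008: 365 days.
Jan 11, 2008 → Jan 11, 2009: 366 days (Feb 29, 2008 is in that span).
Jan 11, 2009 → Jan 11, 2010: 365 days.
Jan 11, 2010 → Jan 11, 2011: 365 days.
Jan 11, 2011 → Jan 11, 2012: 365 days.
Jan 11, 2012 → Jan 11, 2013: 366 days (Feb 29, 2012 is in that span).
Jan 11, 2013 → Jan 11, 2014: 365 days.
Jan 11, 2014 → Jan 11, 2015: 365 days.
Jan 11, 2015 → Jan 11, 2016: 365 days.
Jan 11, 2016 → Jan 11, 2017: 366 days (Feb 29, 2016 is in that span).
Jan 11, 2017 → Jan 11, 2018: 365 days.
Jan 11, 2018 → Jan 11, 2019: 365 days.
Jan 11, 2019 → Jan 11, 2020: 365 days.
Jan 11, 2020 → Jan 11, 2021: 366 days (Feb 29, 2020 is in that span).
Jan 11, 2021 → Jan 11, 2022: 365 days.
Jan 11, 2022 → Feb 11, 2022: 31 days (January has 31).
Feb 11, 2022 → Mar 11, 2022: 28 days (February has 28).
Mar 11, 2022 → Apr 11, 2022: 31 days (March has 31).
Apr 11, 2022 → May 11, 2022: 30 days (April has 30).
May 11, 2022 → Jun 11, 2022: 31 days (May has 31).
Jun 11, 2022 → Jul 11, 2022: 30 days (June has 30).
Jul 11, 2022 → Aug 11, 2022: 31 days (July has 31).
Aug 11, 2022 → Sep 11, 2022: 31 days (August has 31).
Sep 11, 2022 → Oct 11, 2022: 30 days (September has 30).
Oct 11, 2022 → Nov 8, 2022: 28 days.
Total: 7971 days.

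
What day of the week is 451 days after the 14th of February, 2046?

First find the weekday of Feb 14, 2046. Doomsday rule: the anchor day for the 2000s is Tuesday. For year 46: 46÷12 = 3 r 10, and 10÷4 = 2, so 3+10+2 = 15.
Tuesday + 15 ≡ Wednesday — that's 2046's doomsday.
In February the doomsday date is Feb 28 (2046 is not a leap year).
Feb 14 is 14 days before Feb 28; 14 mod 7 = 0, so Wednesday − 0 = Wednesday.
451 mod 7 = 3, so 451 days after a Wednesday is Wednesday + 3 = Saturday.

Saturday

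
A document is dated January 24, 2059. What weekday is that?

Doomsday rule: the anchor day for the 2000s is Tuesday. For year 59: 59÷12 = 4 r 11, and 11÷4 = 2, so 4+11+2 = 17.
Tuesday + 17 ≡ Friday — that's 2059's doomsday.
In January the doomsday date is Jan 3 (2059 is not a leap year).
Jan 24 is 21 days after Jan 3; 21 mod 7 = 0, so Friday + 0 = Friday.

Friday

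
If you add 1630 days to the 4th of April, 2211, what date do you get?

September 20, 2215

+366 (one year; includes Feb 29, 2212) → Apr 4, 2212 (1264 left).
+365 (one year) → Apr 4, 2213 (899 left).
+365 (one year) → Apr 4, 2214 (534 left).
+365 (one year) → Apr 4, 2215 (169 left).
Apr has 30 days: +27 → May 1, 2215 (142 left).
May has 31 days: +31 → Jun 1, 2215 (111 left).
Jun has 30 days: +30 → Jul 1, 2215 (81 left).
Jul has 31 days: +31 → Aug 1, 2215 (50 left).
Aug has 31 days: +31 → Sep 1, 2215 (19 left).
+19 → Sep 20, 2215.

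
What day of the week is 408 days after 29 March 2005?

Thursday

Mar 29, 2005 is a Tuesday.
408 mod 7 = 2, so 408 days after a Tuesday is Tuesday + 2 = Thursday.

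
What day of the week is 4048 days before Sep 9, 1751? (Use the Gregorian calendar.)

First find the weekday of Sep 9, 1751. Doomsday rule: the anchor day for the 1700s is Sunday. For year 51: 51÷12 = 4 r 3, and 3÷4 = 0, so 4+3+0 = 7.
Sunday + 7 ≡ Sunday — that's 1751's doomsday.
In September the doomsday date is Sep 5.
Sep 9 is 4 days after Sep 5; 4 mod 7 = 4, so Sunday + 4 = Thursday.
4048 mod 7 = 2, so 4048 days before a Thursday is Thursday − 2 = Tuesday.

Tuesday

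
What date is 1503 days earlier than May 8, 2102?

March 26, 2098

−365 (one year) → May 8, 2101 (1138 left).
−365 (one year) → May 8, 2100 (773 left).
−365 (one year) → May 8, 2099 (408 left).
−365 (one year) → May 8, 2098 (43 left).
−8 → Apr 30, 2098 (end of Apr, 30 days; 35 left).
−30 → Mar 31, 2098 (end of Mar, 31 days; 5 left).
−5 → Mar 26, 2098.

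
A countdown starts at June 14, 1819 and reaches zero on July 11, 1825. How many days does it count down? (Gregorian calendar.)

2219

Jun 14, 1819 → Jun 14, 1820: 366 days (Feb 29, 1820 is in that span).
Jun 14, 1820 → Jun 14, 1821: 365 days.
Jun 14, 1821 → Jun 14, 1822: 365 days.
Jun 14, 1822 → Jun 14, 1823: 365 days.
Jun 14, 1823 → Jun 14, 1824: 366 days (Feb 29, 1824 is in that span).
Jun 14, 1824 → Jul 14, 1824: 30 days (June has 30).
Jul 14, 1824 → Aug 14, 1824: 31 days (July has 31).
Aug 14, 1824 → Sep 14, 1824: 31 days (August has 31).
Sep 14, 1824 → Oct 14, 1824: 30 days (September has 30).
Oct 14, 1824 → Nov 14, 1824: 31 days (October has 31).
Nov 14, 1824 → Dec 14, 1824: 30 days (November has 30).
Dec 14, 1824 → Jan 14, 1825: 31 days (December has 31).
Jan 14, 1825 → Feb 14, 1825: 31 days (January has 31).
Feb 14, 1825 → Mar 14, 1825: 28 days (February has 28).
Mar 14, 1825 → Apr 14, 1825: 31 days (March has 31).
Apr 14, 1825 → May 14, 1825: 30 days (April has 30).
May 14, 1825 → Jun 14, 1825: 31 days (May has 31).
Jun 14, 1825 → Jul 11, 1825: 27 days.
Total: 2219 days.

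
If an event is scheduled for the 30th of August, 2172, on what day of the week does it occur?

Sunday

Doomsday rule: the anchor day for the 2100s is Sunday. For year 72: 72÷12 = 6 r 0, and 0÷4 = 0, so 6+0+0 = 6.
Sunday + 6 ≡ Saturday — that's 2172's doomsday.
In August the doomsday date is Aug 8.
Aug 30 is 22 days after Aug 8; 22 mod 7 = 1, so Saturday + 1 = Sunday.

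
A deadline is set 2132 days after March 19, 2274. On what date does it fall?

January 19, 2280

+365 (one year) → Mar 19, 2275 (1767 left).
+366 (one year; includes Feb 29, 2276) → Mar 19, 2276 (1401 left).
+365 (one year) → Mar 19, 2277 (1036 left).
+365 (one year) → Mar 19, 2278 (671 left).
+365 (one year) → Mar 19, 2279 (306 left).
Mar has 31 days: +13 → Apr 1, 2279 (293 left).
Apr has 30 days: +30 → May 1, 2279 (263 left).
May has 31 days: +31 → Jun 1, 2279 (232 left).
Jun has 30 days: +30 → Jul 1, 2279 (202 left).
Jul has 31 days: +31 → Aug 1, 2279 (171 left).
Aug has 31 days: +31 → Sep 1, 2279 (140 left).
Sep has 30 days: +30 → Oct 1, 2279 (110 left).
Oct has 31 days: +31 → Nov 1, 2279 (79 left).
Nov has 30 days: +30 → Dec 1, 2279 (49 left).
Dec has 31 days: +31 → Jan 1, 2280 (18 left).
+18 → Jan 19, 2280.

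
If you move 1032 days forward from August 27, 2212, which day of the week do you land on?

First find the weekday of Aug 27, 2212. Doomsday rule: the anchor day for the 2200s is Friday. For year 12: 12÷12 = 1 r 0, and 0÷4 = 0, so 1+0+0 = 1.
Friday + 1 ≡ Saturday — that's 2212's doomsday.
In August the doomsday date is Aug 8.
Aug 27 is 19 days after Aug 8; 19 mod 7 = 5, so Saturday + 5 = Thursday.
1032 mod 7 = 3, so 1032 days after a Thursday is Thursday + 3 = Sunday.

Sunday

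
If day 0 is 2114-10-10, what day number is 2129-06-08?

5355

Oct 10, 2114 → Oct 10, 2115: 365 days.
Oct 10, 2115 → Oct 10, 2116: 366 days (Feb 29, 2116 is in that span).
Oct 10, 2116 → Oct 10, 2117: 365 days.
Oct 10, 2117 → Oct 10, 2118: 365 days.
Oct 10, 2118 → Oct 10, 2119: 365 days.
Oct 10, 2119 → Oct 10, 2120: 366 days (Feb 29, 2120 is in that span).
Oct 10, 2120 → Oct 10, 2121: 365 days.
Oct 10, 2121 → Oct 10, 2122: 365 days.
Oct 10, 2122 → Oct 10, 2123: 365 days.
Oct 10, 2123 → Oct 10, 2124: 366 days (Feb 29, 2124 is in that span).
Oct 10, 2124 → Oct 10, 2125: 365 days.
Oct 10, 2125 → Oct 10, 2126: 365 days.
Oct 10, 2126 → Oct 10, 2127: 365 days.
Oct 10, 2127 → Oct 10, 2128: 366 days (Feb 29, 2128 is in that span).
Oct 10, 2128 → Nov 10, 2128: 31 days (October has 31).
Nov 10, 2128 → Dec 10, 2128: 30 days (November has 30).
Dec 10, 2128 → Jan 10, 2129: 31 days (December has 31).
Jan 10, 2129 → Feb 10, 2129: 31 days (January has 31).
Feb 10, 2129 → Mar 10, 2129: 28 days (February has 28).
Mar 10, 2129 → Apr 10, 2129: 31 days (March has 31).
Apr 10, 2129 → May 10, 2129: 30 days (April has 30).
May 10, 2129 → Jun 8, 2129: 29 days.
Total: 5355 days.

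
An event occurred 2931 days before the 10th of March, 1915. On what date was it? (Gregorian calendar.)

−365 (one year) → Mar 10, 1914 (2566 left).
−365 (one year) → Mar 10, 1913 (2201 left).
−365 (one year) → Mar 10, 1912 (1836 left).
−366 (one year; includes Feb 29, 1912) → Mar 10, 1911 (1470 left).
−365 (one year) → Mar 10, 1910 (1105 left).
−365 (one year) → Mar 10, 1909 (740 left).
−365 (one year) → Mar 10, 1908 (375 left).
−10 → Feb 29, 1908 (end of Feb, 29 days; 365 left).
−29 → Jan 31, 1908 (end of Jan, 31 days; 336 left).
−31 → Dec 31, 1907 (end of Dec, 31 days; 305 left).
−31 → Nov 30, 1907 (end of Nov, 30 days; 274 left).
−30 → Oct 31, 1907 (end of Oct, 31 days; 244 left).
−31 → Sep 30, 1907 (end of Sep, 30 days; 213 left).
−30 → Aug 31, 1907 (end of Aug, 31 days; 183 left).
−31 → Jul 31, 1907 (end of Jul, 31 days; 152 left).
−31 → Jun 30, 1907 (end of Jun, 30 days; 121 left).
−30 → May 31, 1907 (end of May, 31 days; 91 left).
−31 → Apr 30, 1907 (end of Apr, 30 days; 60 left).
−30 → Mar 31, 1907 (end of Mar, 31 days; 30 left).
−30 → Mar 1, 1907.

March 1, 1907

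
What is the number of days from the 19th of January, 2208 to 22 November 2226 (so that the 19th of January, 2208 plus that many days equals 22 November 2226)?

Jan 19, 2208 → Jan 19, 2209: 366 days (Feb 29, 2208 is in that span).
Jan 19, 2209 → Jan 19, 2210: 365 days.
Jan 19, 2210 → Jan 19, 2211: 365 days.
Jan 19, 2211 → Jan 19, 2212: 365 days.
Jan 19, 2212 → Jan 19, 2213: 366 days (Feb 29, 2212 is in that span).
Jan 19, 2213 → Jan 19, 2214: 365 days.
Jan 19, 2214 → Jan 19, 2215: 365 days.
Jan 19, 2215 → Jan 19, 2216: 365 days.
Jan 19, 2216 → Jan 19, 2217: 366 days (Feb 29, 2216 is in that span).
Jan 19, 2217 → Jan 19, 2218: 365 days.
Jan 19, 2218 → Jan 19, 2219: 365 days.
Jan 19, 2219 → Jan 19, 2220: 365 days.
Jan 19, 2220 → Jan 19, 2221: 366 days (Feb 29, 2220 is in that span).
Jan 19, 2221 → Jan 19, 2222: 365 days.
Jan 19, 2222 → Jan 19, 2223: 365 days.
Jan 19, 2223 → Jan 19, 2224: 365 days.
Jan 19, 2224 → Jan 19, 2225: 366 days (Feb 29, 2224 is in that span).
Jan 19, 2225 → Jan 19, 2226: 365 days.
Jan 19, 2226 → Feb 19, 2226: 31 days (January has 31).
Feb 19, 2226 → Mar 19, 2226: 28 days (February has 28).
Mar 19, 2226 → Apr 19, 2226: 31 days (March has 31).
Apr 19, 2226 → May 19, 2226: 30 days (April has 30).
May 19, 2226 → Jun 19, 2226: 31 days (May has 31).
Jun 19, 2226 → Jul 19, 2226: 30 days (June has 30).
Jul 19, 2226 → Aug 19, 2226: 31 days (July has 31).
Aug 19, 2226 → Sep 19, 2226: 31 days (August has 31).
Sep 19, 2226 → Oct 19, 2226: 30 days (September has 30).
Oct 19, 2226 → Nov 19, 2226: 31 days (October has 31).
Nov 19, 2226 → Nov 22, 2226: 3 days.
Total: 6882 days.

6882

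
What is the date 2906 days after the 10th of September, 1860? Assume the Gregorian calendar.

August 25, 1868

+365 (one year) → Sep 10, 1861 (2541 left).
+365 (one year) → Sep 10, 1862 (2176 left).
+365 (one year) → Sep 10, 1863 (1811 left).
+366 (one year; includes Feb 29, 1864) → Sep 10, 1864 (1445 left).
+365 (one year) → Sep 10, 1865 (1080 left).
+365 (one year) → Sep 10, 1866 (715 left).
+365 (one year) → Sep 10, 1867 (350 left).
Sep has 30 days: +21 → Oct 1, 1867 (329 left).
Oct has 31 days: +31 → Nov 1, 1867 (298 left).
Nov has 30 days: +30 → Dec 1, 1867 (268 left).
Dec has 31 days: +31 → Jan 1, 1868 (237 left).
Jan has 31 days: +31 → Feb 1, 1868 (206 left).
Feb has 29 days: +29 → Mar 1, 1868 (177 left).
Mar has 31 days: +31 → Apr 1, 1868 (146 left).
Apr has 30 days: +30 → May 1, 1868 (116 left).
May has 31 days: +31 → Jun 1, 1868 (85 left).
Jun has 30 days: +30 → Jul 1, 1868 (55 left).
Jul has 31 days: +31 → Aug 1, 1868 (24 left).
+24 → Aug 25, 1868.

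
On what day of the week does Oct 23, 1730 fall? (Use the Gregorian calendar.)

Doomsday rule: the anchor day for the 1700s is Sunday. For year 30: 30÷12 = 2 r 6, and 6÷4 = 1, so 2+6+1 = 9.
Sunday + 9 ≡ Tuesday — that's 1730's doomsday.
In October the doomsday date is Oct 10.
Oct 23 is 13 days after Oct 10; 13 mod 7 = 6, so Tuesday + 6 = Monday.

Monday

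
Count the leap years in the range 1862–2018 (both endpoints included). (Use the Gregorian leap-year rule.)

Multiples of 4 in [1862,2018]: 39.
Of those, multiples of 100: 2 (not leap unless ÷400).
Multiples of 400: 1.
Leap years = 39 − 2 + 1 = 38.

38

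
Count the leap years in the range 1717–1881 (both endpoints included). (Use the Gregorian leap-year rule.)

40

Multiples of 4 in [1717,1881]: 41.
Of those, multiples of 100: 1 (not leap unless ÷400).
Multiples of 400: 0.
Leap years = 41 − 1 + 0 = 40.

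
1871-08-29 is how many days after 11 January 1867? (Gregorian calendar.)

1691

Jan 11, 1867 → Jan 11, 1868: 365 days.
Jan 11, 1868 → Jan 11, 1869: 366 days (Feb 29, 1868 is in that span).
Jan 11, 1869 → Jan 11, 1870: 365 days.
Jan 11, 1870 → Jan 11, 1871: 365 days.
Jan 11, 1871 → Feb 11, 1871: 31 days (January has 31).
Feb 11, 1871 → Mar 11, 1871: 28 days (February has 28).
Mar 11, 1871 → Apr 11, 1871: 31 days (March has 31).
Apr 11, 1871 → May 11, 1871: 30 days (April has 30).
May 11, 1871 → Jun 11, 1871: 31 days (May has 31).
Jun 11, 1871 → Jul 11, 1871: 30 days (June has 30).
Jul 11, 1871 → Aug 11, 1871: 31 days (July has 31).
Aug 11, 1871 → Aug 29, 1871: 18 days.
Total: 1691 days.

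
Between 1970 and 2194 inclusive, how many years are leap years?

55

Multiples of 4 in [1970,2194]: 56.
Of those, multiples of 100: 2 (not leap unless ÷400).
Multiples of 400: 1.
Leap years = 56 − 2 + 1 = 55.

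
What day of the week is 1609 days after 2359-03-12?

Mar 12, 2359 is a Thursday.
1609 mod 7 = 6, so 1609 days after a Thursday is Thursday + 6 = Wednesday.

Wednesday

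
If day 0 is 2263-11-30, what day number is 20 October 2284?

Nov 30, 2263 → Nov 30, 2264: 366 days (Feb 29, 2264 is in that span).
Nov 30, 2264 → Nov 30, 2265: 365 days.
Nov 30, 2265 → Nov 30, 2266: 365 days.
Nov 30, 2266 → Nov 30, 2267: 365 days.
Nov 30, 2267 → Nov 30, 2268: 366 days (Feb 29, 2268 is in that span).
Nov 30, 2268 → Nov 30, 2269: 365 days.
Nov 30, 2269 → Nov 30, 2270: 365 days.
Nov 30, 2270 → Nov 30, 2271: 365 days.
Nov 30, 2271 → Nov 30, 2272: 366 days (Feb 29, 2272 is in that span).
Nov 30, 2272 → Nov 30, 2273: 365 days.
Nov 30, 2273 → Nov 30, 2274: 365 days.
Nov 30, 2274 → Nov 30, 2275: 365 days.
Nov 30, 2275 → Nov 30, 2276: 366 days (Feb 29, 2276 is in that span).
Nov 30, 2276 → Nov 30, 2277: 365 days.
Nov 30, 2277 → Nov 30, 2278: 365 days.
Nov 30, 2278 → Nov 30, 2279: 365 days.
Nov 30, 2279 → Nov 30, 2280: 366 days (Feb 29, 2280 is in that span).
Nov 30, 2280 → Nov 30, 2281: 365 days.
Nov 30, 2281 → Nov 30, 2282: 365 days.
Nov 30, 2282 → Nov 30, 2283: 365 days.
Nov 30, 2283 → Dec 30, 2283: 30 days (November has 30).
Dec 30, 2283 → Jan 30, 2284: 31 days (December has 31).
Jan 30, 2284 → Feb 29, 2284: 30 days (January has 31).
Feb 29, 2284 → Mar 29, 2284: 29 days (February has 29).
Mar 29, 2284 → Apr 29, 2284: 31 days (March has 31).
Apr 29, 2284 → May 29, 2284: 30 days (April has 30).
May 29, 2284 → Jun 29, 2284: 31 days (May has 31).
Jun 29, 2284 → Jul 29, 2284: 30 days (June has 30).
Jul 29, 2284 → Aug 29, 2284: 31 days (July has 31).
Aug 29, 2284 → Sep 29, 2284: 31 days (August has 31).
Sep 29, 2284 → Oct 20, 2284: 21 days.
Total: 7630 days.

7630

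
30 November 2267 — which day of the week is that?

Doomsday rule: the anchor day for the 2200s is Friday. For year 67: 67÷12 = 5 r 7, and 7÷4 = 1, so 5+7+1 = 13.
Friday + 13 ≡ Thursday — that's 2267's doomsday.
In November the doomsday date is Nov 7.
Nov 30 is 23 days after Nov 7; 23 mod 7 = 2, so Thursday + 2 = Saturday.

Saturday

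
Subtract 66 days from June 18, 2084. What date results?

−18 → May 31, 2084 (end of May, 31 days; 48 left).
−31 → Apr 30, 2084 (end of Apr, 30 days; 17 left).
−17 → Apr 13, 2084.

April 13, 2084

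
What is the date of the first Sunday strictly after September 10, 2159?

September 16, 2159

Sep 10, 2159 is a Monday.
From Monday to the next Sunday is 6 days.
Sep 10, 2159 + 6 = Sep 16, 2159.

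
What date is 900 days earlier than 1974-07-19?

−365 (one year) → Jul 19, 1973 (535 left).
−365 (one year) → Jul 19, 1972 (170 left).
−19 → Jun 30, 1972 (end of Jun, 30 days; 151 left).
−30 → May 31, 1972 (end of May, 31 days; 121 left).
−31 → Apr 30, 1972 (end of Apr, 30 days; 90 left).
−30 → Mar 31, 1972 (end of Mar, 31 days; 60 left).
−31 → Feb 29, 1972 (end of Feb, 29 days; 29 left).
−29 → Jan 31, 1972 (end of Jan, 31 days; 0 left).

January 31, 1972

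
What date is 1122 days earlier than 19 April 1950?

−365 (one year) → Apr 19, 1949 (757 left).
−365 (one year) → Apr 19, 1948 (392 left).
−19 → Mar 31, 1948 (end of Mar, 31 days; 373 left).
−31 → Feb 29, 1948 (end of Feb, 29 days; 342 left).
−29 → Jan 31, 1948 (end of Jan, 31 days; 313 left).
−31 → Dec 31, 1947 (end of Dec, 31 days; 282 left).
−31 → Nov 30, 1947 (end of Nov, 30 days; 251 left).
−30 → Oct 31, 1947 (end of Oct, 31 days; 221 left).
−31 → Sep 30, 1947 (end of Sep, 30 days; 190 left).
−30 → Aug 31, 1947 (end of Aug, 31 days; 160 left).
−31 → Jul 31, 1947 (end of Jul, 31 days; 129 left).
−31 → Jun 30, 1947 (end of Jun, 30 days; 98 left).
−30 → May 31, 1947 (end of May, 31 days; 68 left).
−31 → Apr 30, 1947 (end of Apr, 30 days; 37 left).
−30 → Mar 31, 1947 (end of Mar, 31 days; 7 left).
−7 → Mar 24, 1947.

March 24, 1947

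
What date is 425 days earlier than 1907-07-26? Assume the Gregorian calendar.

May 27, 1906

−365 (one year) → Jul 26, 1906 (60 left).
−26 → Jun 30, 1906 (end of Jun, 30 days; 34 left).
−30 → May 31, 1906 (end of May, 31 days; 4 left).
−4 → May 27, 1906.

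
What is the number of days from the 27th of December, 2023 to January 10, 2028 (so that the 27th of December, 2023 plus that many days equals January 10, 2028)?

1475

Dec 27, 2023 → Dec 27, 2024: 366 days (Feb 29, 2024 is in that span).
Dec 27, 2024 → Dec 27, 2025: 365 days.
Dec 27, 2025 → Dec 27, 2026: 365 days.
Dec 27, 2026 → Jan 27, 2027: 31 days (December has 31).
Jan 27, 2027 → Feb 27, 2027: 31 days (January has 31).
Feb 27, 2027 → Mar 27, 2027: 28 days (February has 28).
Mar 27, 2027 → Apr 27, 2027: 31 days (March has 31).
Apr 27, 2027 → May 27, 2027: 30 days (April has 30).
May 27, 2027 → Jun 27, 2027: 31 days (May has 31).
Jun 27, 2027 → Jul 27, 2027: 30 days (June has 30).
Jul 27, 2027 → Aug 27, 2027: 31 days (July has 31).
Aug 27, 2027 → Sep 27, 2027: 31 days (August has 31).
Sep 27, 2027 → Oct 27, 2027: 30 days (September has 30).
Oct 27, 2027 → Nov 27, 2027: 31 days (October has 31).
Nov 27, 2027 → Dec 27, 2027: 30 days (November has 30).
Dec 27, 2027 → Jan 10, 2028: 14 days.
Total: 1475 days.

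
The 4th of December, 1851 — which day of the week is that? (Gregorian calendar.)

Doomsday rule: the anchor day for the 1800s is Friday. For year 51: 51÷12 = 4 r 3, and 3÷4 = 0, so 4+3+0 = 7.
Friday + 7 ≡ Friday — that's 1851's doomsday.
In December the doomsday date is Dec 12.
Dec 4 is 8 days before Dec 12; 8 mod 7 = 1, so Friday − 1 = Thursday.

Thursday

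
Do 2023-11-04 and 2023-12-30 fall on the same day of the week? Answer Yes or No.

From Nov 4, 2023 to Dec 30, 2023 is 56 days.
56 mod 7 = 0, so they are the same weekday.
(Nov 4, 2023 is a Saturday; Dec 30, 2023 is a Saturday.)

Yes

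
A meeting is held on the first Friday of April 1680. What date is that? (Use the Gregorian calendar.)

April 1, 1680 is a Monday.
The first Friday is therefore April 5 (4 days later).

April 5, 1680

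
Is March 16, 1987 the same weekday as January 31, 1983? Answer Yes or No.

From Jan 31, 1983 to Mar 16, 1987 is 1505 days.
1505 mod 7 = 0, so they are the same weekday.
(Jan 31, 1983 is a Monday; Mar 16, 1987 is a Monday.)

Yes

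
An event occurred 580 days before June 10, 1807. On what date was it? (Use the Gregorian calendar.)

November 7, 1805

−365 (one year) → Jun 10, 1806 (215 left).
−10 → May 31, 1806 (end of May, 31 days; 205 left).
−31 → Apr 30, 1806 (end of Apr, 30 days; 174 left).
−30 → Mar 31, 1806 (end of Mar, 31 days; 144 left).
−31 → Feb 28, 1806 (end of Feb, 28 days; 113 left).
−28 → Jan 31, 1806 (end of Jan, 31 days; 85 left).
−31 → Dec 31, 1805 (end of Dec, 31 days; 54 left).
−31 → Nov 30, 1805 (end of Nov, 30 days; 23 left).
−23 → Nov 7, 1805.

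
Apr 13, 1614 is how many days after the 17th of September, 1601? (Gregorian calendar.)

Sep 17, 1601 → Sep 17, 1602: 365 days.
Sep 17, 1602 → Sep 17, 1603: 365 days.
Sep 17, 1603 → Sep 17, 1604: 366 days (Feb 29, 1604 is in that span).
Sep 17, 1604 → Sep 17, 1605: 365 days.
Sep 17, 1605 → Sep 17, 1606: 365 days.
Sep 17, 1606 → Sep 17, 1607: 365 days.
Sep 17, 1607 → Sep 17, 1608: 366 days (Feb 29, 1608 is in that span).
Sep 17, 1608 → Sep 17, 1609: 365 days.
Sep 17, 1609 → Sep 17, 1610: 365 days.
Sep 17, 1610 → Sep 17, 1611: 365 days.
Sep 17, 1611 → Sep 17, 1612: 366 days (Feb 29, 1612 is in that span).
Sep 17, 1612 → Sep 17, 1613: 365 days.
Sep 17, 1613 → Oct 17, 1613: 30 days (September has 30).
Oct 17, 1613 → Nov 17, 1613: 31 days (October has 31).
Nov 17, 1613 → Dec 17, 1613: 30 days (November has 30).
Dec 17, 1613 → Jan 17, 1614: 31 days (December has 31).
Jan 17, 1614 → Feb 17, 1614: 31 days (January has 31).
Feb 17, 1614 → Mar 17, 1614: 28 days (February has 28).
Mar 17, 1614 → Apr 13, 1614: 27 days.
Total: 4591 days.

4591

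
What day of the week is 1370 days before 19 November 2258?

Sunday

First find the weekday of Nov 19, 2258. Doomsday rule: the anchor day for the 2200s is Friday. For year 58: 58÷12 = 4 r 10, and 10÷4 = 2, so 4+10+2 = 16.
Friday + 16 ≡ Sunday — that's 2258's doomsday.
In November the doomsday date is Nov 7.
Nov 19 is 12 days after Nov 7; 12 mod 7 = 5, so Sunday + 5 = Friday.
1370 mod 7 = 5, so 1370 days before a Friday is Friday − 5 = Sunday.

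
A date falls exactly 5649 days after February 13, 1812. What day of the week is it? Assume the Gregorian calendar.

Thursday

First find the weekday of Feb 13, 1812. Doomsday rule: the anchor day for the 1800s is Friday. For year 12: 12÷12 = 1 r 0, and 0÷4 = 0, so 1+0+0 = 1.
Friday + 1 ≡ Saturday — that's 1812's doomsday.
In February the doomsday date is Feb 29 (1812 is a leap year (divisible by 4)).
Feb 13 is 16 days before Feb 29; 16 mod 7 = 2, so Saturday − 2 = Thursday.
5649 mod 7 = 0, so 5649 days after a Thursday is Thursday + 0 = Thursday.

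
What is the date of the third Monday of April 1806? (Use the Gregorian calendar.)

April 21, 1806

April 1, 1806 is a Tuesday.
The first Monday is therefore April 7 (6 days later).
The third Monday is 7 + 2×7 = April 21.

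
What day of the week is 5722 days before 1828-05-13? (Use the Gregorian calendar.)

May 13, 1828 is a Tuesday.
5722 mod 7 = 3, so 5722 days before a Tuesday is Tuesday − 3 = Saturday.

Saturday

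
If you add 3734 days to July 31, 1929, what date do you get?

October 21, 1939

+365 (one year) → Jul 31, 1930 (3369 left).
+365 (one year) → Jul 31, 1931 (3004 left).
+366 (one year; includes Feb 29, 1932) → Jul 31, 1932 (2638 left).
+365 (one year) → Jul 31, 1933 (2273 left).
+365 (one year) → Jul 31, 1934 (1908 left).
+365 (one year) → Jul 31, 1935 (1543 left).
+366 (one year; includes Feb 29, 1936) → Jul 31, 1936 (1177 left).
+365 (one year) → Jul 31, 1937 (812 left).
+365 (one year) → Jul 31, 1938 (447 left).
+365 (one year) → Jul 31, 1939 (82 left).
Jul has 31 days: +1 → Aug 1, 1939 (81 left).
Aug has 31 days: +31 → Sep 1, 1939 (50 left).
Sep has 30 days: +30 → Oct 1, 1939 (20 left).
+20 → Oct 21, 1939.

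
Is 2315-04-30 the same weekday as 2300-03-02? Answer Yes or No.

From Mar 2, 2300 to Apr 30, 2315 is 5537 days.
5537 mod 7 = 0, so they are the same weekday.
(Mar 2, 2300 is a Friday; Apr 30, 2315 is a Friday.)

Yes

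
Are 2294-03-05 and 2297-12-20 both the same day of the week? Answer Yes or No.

From Mar 5, 2294 to Dec 20, 2297 is 1386 days.
1386 mod 7 = 0, so they are the same weekday.
(Mar 5, 2294 is a Monday; Dec 20, 2297 is a Monday.)

Yes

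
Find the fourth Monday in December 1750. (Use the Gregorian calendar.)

December 28, 1750

December 1, 1750 is a Tuesday.
The first Monday is therefore December 7 (6 days later).
The fourth Monday is 7 + 3×7 = December 28.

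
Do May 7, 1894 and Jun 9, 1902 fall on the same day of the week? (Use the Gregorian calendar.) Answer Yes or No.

Yes

From May 7, 1894 to Jun 9, 1902 is 2954 days.
2954 mod 7 = 0, so they are the same weekday.
(May 7, 1894 is a Monday; Jun 9, 1902 is a Monday.)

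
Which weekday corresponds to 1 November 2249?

Thursday

Doomsday rule: the anchor day for the 2200s is Friday. For year 49: 49÷12 = 4 r 1, and 1÷4 = 0, so 4+1+0 = 5.
Friday + 5 ≡ Wednesday — that's 2249's doomsday.
In November the doomsday date is Nov 7.
Nov 1 is 6 days before Nov 7; 6 mod 7 = 6, so Wednesday − 6 = Thursday.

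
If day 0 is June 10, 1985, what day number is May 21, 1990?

Jun 10, 1985 → Jun 10, 1986: 365 days.
Jun 10, 1986 → Jun 10, 1987: 365 days.
Jun 10, 1987 → Jun 10, 1988: 366 days (Feb 29, 1988 is in that span).
Jun 10, 1988 → Jun 10, 1989: 365 days.
Jun 10, 1989 → Jul 10, 1989: 30 days (June has 30).
Jul 10, 1989 → Aug 10, 1989: 31 days (July has 31).
Aug 10, 1989 → Sep 10, 1989: 31 days (August has 31).
Sep 10, 1989 → Oct 10, 1989: 30 days (September has 30).
Oct 10, 1989 → Nov 10, 1989: 31 days (October has 31).
Nov 10, 1989 → Dec 10, 1989: 30 days (November has 30).
Dec 10, 1989 → Jan 10, 1990: 31 days (December has 31).
Jan 10, 1990 → Feb 10, 1990: 31 days (January has 31).
Feb 10, 1990 → Mar 10, 1990: 28 days (February has 28).
Mar 10, 1990 → Apr 10, 1990: 31 days (March has 31).
Apr 10, 1990 → May 10, 1990: 30 days (April has 30).
May 10, 1990 → May 21, 1990: 11 days.
Total: 1806 days.

1806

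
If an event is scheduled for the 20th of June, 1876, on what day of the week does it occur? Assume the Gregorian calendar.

January 1, 1876 is a Saturday.
Jan 1, 1876 → Feb 1, 1876: 31 days (January has 31).
Feb 1, 1876 → Mar 1, 1876: 29 days (February has 29).
Mar 1, 1876 → Apr 1, 1876: 31 days (March has 31).
Apr 1, 1876 → May 1, 1876: 30 days (April has 30).
May 1, 1876 → Jun 1, 1876: 31 days (May has 31).
Jun 1, 1876 → Jun 20, 1876: 19 days.
Total: 171 days.
171 mod 7 = 3, so Saturday + 3 = Tuesday.

Tuesday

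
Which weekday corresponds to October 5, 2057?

Friday

January 1, 2057 is a Monday.
Jan 1, 2057 → Feb 1, 2057: 31 days (January has 31).
Feb 1, 2057 → Mar 1, 2057: 28 days (February has 28).
Mar 1, 2057 → Apr 1, 2057: 31 days (March has 31).
Apr 1, 2057 → May 1, 2057: 30 days (April has 30).
May 1, 2057 → Jun 1, 2057: 31 days (May has 31).
Jun 1, 2057 → Jul 1, 2057: 30 days (June has 30).
Jul 1, 2057 → Aug 1, 2057: 31 days (July has 31).
Aug 1, 2057 → Sep 1, 2057: 31 days (August has 31).
Sep 1, 2057 → Oct 1, 2057: 30 days (September has 30).
Oct 1, 2057 → Oct 5, 2057: 4 days.
Total: 277 days.
277 mod 7 = 4, so Monday + 4 = Friday.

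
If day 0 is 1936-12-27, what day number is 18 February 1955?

6627

Dec 27, 1936 → Dec 27, 1937: 365 days.
Dec 27, 1937 → Dec 27, 1938: 365 days.
Dec 27, 1938 → Dec 27, 1939: 365 days.
Dec 27, 1939 → Dec 27, 1940: 366 days (Feb 29, 1940 is in that span).
Dec 27, 1940 → Dec 27, 1941: 365 days.
Dec 27, 1941 → Dec 27, 1942: 365 days.
Dec 27, 1942 → Dec 27, 1943: 365 days.
Dec 27, 1943 → Dec 27, 1944: 366 days (Feb 29, 1944 is in that span).
Dec 27, 1944 → Dec 27, 1945: 365 days.
Dec 27, 1945 → Dec 27, 1946: 365 days.
Dec 27, 1946 → Dec 27, 1947: 365 days.
Dec 27, 1947 → Dec 27, 1948: 366 days (Feb 29, 1948 is in that span).
Dec 27, 1948 → Dec 27, 1949: 365 days.
Dec 27, 1949 → Dec 27, 1950: 365 days.
Dec 27, 1950 → Dec 27, 1951: 365 days.
Dec 27, 1951 → Dec 27, 1952: 366 days (Feb 29, 1952 is in that span).
Dec 27, 1952 → Dec 27, 1953: 365 days.
Dec 27, 1953 → Dec 27, 1954: 365 days.
Dec 27, 1954 → Jan 27, 1955: 31 days (December has 31).
Jan 27, 1955 → Feb 18, 1955: 22 days.
Total: 6627 days.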